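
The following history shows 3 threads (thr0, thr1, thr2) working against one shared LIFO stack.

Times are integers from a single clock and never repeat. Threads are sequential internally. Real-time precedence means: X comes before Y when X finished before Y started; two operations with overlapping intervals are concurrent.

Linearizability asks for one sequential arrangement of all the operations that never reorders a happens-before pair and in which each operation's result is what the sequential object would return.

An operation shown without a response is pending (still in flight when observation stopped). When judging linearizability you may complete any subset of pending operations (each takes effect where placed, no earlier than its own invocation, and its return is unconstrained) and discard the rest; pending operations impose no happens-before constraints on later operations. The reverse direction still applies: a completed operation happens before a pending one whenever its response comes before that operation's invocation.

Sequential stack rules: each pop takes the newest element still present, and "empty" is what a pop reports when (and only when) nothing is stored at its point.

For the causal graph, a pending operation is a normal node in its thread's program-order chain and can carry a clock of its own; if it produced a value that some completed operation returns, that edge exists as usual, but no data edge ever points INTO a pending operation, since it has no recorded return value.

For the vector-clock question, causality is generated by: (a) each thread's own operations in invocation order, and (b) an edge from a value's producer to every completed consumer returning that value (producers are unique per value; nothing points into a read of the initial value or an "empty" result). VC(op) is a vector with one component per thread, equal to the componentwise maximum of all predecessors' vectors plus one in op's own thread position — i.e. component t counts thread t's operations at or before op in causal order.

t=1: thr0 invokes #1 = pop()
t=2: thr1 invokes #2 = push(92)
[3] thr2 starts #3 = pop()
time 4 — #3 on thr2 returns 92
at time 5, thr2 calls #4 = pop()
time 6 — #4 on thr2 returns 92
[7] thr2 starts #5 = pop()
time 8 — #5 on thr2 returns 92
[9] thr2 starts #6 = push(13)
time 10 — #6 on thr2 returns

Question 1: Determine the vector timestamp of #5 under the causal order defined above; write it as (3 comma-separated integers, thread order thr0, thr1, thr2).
Answer: (0, 1, 3)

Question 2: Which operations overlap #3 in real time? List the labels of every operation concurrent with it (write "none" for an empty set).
Answer: #1, #2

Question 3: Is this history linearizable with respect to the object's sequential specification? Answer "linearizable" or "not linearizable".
not linearizable

already the first 6 events (up to #4's response at time 6) admit no linearization; the first 5 still do
exactly one order of the 2 completed ops respects real time; the LIFO stack replay fails
completion choices over the 2 pending operations (#1, #2) were checked; none helps
e.g. #3, #4 (pending dropped): illegal at step 1, since #3 pop() → 92 cannot apply there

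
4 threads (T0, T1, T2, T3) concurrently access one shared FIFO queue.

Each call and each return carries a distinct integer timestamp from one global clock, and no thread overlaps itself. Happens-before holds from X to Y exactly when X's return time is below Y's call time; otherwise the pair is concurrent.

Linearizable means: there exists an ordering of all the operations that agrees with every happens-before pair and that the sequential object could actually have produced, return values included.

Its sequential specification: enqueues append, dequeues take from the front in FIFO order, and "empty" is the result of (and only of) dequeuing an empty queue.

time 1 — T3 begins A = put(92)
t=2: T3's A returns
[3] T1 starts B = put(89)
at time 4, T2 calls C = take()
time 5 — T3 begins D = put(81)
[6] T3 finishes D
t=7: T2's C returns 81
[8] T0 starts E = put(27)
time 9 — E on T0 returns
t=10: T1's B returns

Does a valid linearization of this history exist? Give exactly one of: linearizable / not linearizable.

events 1..6 are fine; event 7 — the response of C at time 7 — makes the prefix non-linearizable
2 orders of the 3 completed FIFO queue ops respect real time; none is legal
include/drop combinations of the 1 pending operation (B) were all tried; none helps
e.g. A, C, D (pending dropped): illegal at step 2, since C take() → 81 cannot apply there
e.g. A, D, C (pending dropped): illegal at step 3, since C take() → 81 cannot apply there

not linearizable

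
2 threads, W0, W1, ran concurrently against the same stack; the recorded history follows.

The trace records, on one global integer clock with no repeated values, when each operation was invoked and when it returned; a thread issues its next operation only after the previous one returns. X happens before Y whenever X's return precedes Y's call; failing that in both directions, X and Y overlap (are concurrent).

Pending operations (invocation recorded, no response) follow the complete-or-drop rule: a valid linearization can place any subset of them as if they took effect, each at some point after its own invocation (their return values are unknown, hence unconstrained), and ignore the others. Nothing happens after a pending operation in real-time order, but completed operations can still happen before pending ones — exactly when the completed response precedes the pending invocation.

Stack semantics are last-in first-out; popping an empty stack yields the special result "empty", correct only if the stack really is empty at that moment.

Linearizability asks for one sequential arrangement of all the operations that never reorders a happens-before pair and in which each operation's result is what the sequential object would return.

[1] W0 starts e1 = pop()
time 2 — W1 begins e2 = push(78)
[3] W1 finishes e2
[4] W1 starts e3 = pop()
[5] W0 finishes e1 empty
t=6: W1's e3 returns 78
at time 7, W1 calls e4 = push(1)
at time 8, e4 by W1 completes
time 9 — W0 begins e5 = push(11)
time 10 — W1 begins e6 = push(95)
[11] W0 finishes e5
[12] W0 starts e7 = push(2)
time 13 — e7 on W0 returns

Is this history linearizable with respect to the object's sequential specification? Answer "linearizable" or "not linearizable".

linearizable

one valid linearization: e1, e2, e3, e4, e5, e6, e7
step 1: e1 pop() → empty — stack <>
step 2: e2 push(78) — stack <78>
step 3: e3 pop() → 78 — stack <>
step 4: e4 push(1) — stack <1>
step 5: e5 push(11) — stack <1,11>
step 6: e6 push(95) (pending, included) — stack <1,11,95>
step 7: e7 push(2) — stack <1,11,95,2>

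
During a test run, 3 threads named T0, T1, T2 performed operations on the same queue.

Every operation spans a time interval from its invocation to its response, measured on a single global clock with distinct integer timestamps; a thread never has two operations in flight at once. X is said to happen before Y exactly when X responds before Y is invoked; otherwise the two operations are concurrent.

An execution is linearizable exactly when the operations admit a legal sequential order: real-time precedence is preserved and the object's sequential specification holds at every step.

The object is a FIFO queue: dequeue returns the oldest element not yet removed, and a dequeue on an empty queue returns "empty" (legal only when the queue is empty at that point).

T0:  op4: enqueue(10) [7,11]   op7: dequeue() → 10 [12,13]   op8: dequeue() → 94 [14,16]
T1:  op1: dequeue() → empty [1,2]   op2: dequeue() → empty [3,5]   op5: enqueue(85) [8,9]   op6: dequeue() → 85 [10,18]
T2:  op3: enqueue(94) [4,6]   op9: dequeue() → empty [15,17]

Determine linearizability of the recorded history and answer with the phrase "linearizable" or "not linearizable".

not linearizable

events 1..15 are fine; event 16 — the response of op8 at time 16 — makes the prefix non-linearizable
real-time-consistent orders of the 7 completed operations: 4 — all fail the queue replay
completion choices over the 2 pending operations (op6, op9) were checked; none helps
one such order, op1, op2, op3, op4, op5, op7, op8 (pending dropped), breaks at step 6 where op7 dequeue() → 10 is illegal
one such order, op1, op2, op3, op5, op4, op7, op8 (pending dropped), breaks at step 6 where op7 dequeue() → 10 is illegal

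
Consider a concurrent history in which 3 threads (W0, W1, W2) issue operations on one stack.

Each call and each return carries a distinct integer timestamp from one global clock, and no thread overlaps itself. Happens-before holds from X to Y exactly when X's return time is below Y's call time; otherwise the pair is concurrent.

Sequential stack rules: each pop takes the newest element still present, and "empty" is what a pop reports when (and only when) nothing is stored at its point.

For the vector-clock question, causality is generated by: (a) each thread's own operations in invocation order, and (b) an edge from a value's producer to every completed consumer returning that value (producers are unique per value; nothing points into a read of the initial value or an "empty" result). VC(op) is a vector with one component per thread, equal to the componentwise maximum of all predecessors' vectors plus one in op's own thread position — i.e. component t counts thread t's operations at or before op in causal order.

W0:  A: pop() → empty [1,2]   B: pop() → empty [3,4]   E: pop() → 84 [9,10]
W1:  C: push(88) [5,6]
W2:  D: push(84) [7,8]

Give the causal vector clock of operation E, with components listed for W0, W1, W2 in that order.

no predecessors for D (invoked 7): W2 increments from zero → (0, 0, 1)
no predecessors for C (invoked 5): W1 increments from zero → (0, 1, 0)
no predecessors for A (invoked 1): W0 increments from zero → (1, 0, 0)
B (invocation 3): componentwise max over VC(A)=(1, 0, 0), +1 at W0, giving (2, 0, 0)
E (invocation 9): componentwise max over VC(B)=(2, 0, 0), VC(D)=(0, 0, 1), +1 at W0, giving (3, 0, 1)
target: VC(E) = (3, 0, 1)

(3, 0, 1)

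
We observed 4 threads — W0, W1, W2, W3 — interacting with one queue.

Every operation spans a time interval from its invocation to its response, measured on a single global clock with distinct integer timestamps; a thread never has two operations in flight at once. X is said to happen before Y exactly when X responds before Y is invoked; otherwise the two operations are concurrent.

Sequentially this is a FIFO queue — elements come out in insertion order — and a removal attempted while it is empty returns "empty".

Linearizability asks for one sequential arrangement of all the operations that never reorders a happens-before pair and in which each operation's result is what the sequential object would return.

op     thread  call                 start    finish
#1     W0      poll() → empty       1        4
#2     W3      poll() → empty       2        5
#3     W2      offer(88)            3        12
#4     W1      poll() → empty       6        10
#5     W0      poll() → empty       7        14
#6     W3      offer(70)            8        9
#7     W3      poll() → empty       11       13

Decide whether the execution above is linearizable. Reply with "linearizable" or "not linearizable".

not linearizable

already the first 14 events (up to #5's response at time 14) admit no linearization; the first 13 still do
112 orders of the 7 completed queue ops respect real time; none is legal
sample order #1, #2, #3, #4, #5, #6, #7 stalls at step 4 — #4 poll() → empty has no legal effect
sample order #1, #2, #3, #4, #6, #5, #7 stalls at step 4 — #4 poll() → empty has no legal effect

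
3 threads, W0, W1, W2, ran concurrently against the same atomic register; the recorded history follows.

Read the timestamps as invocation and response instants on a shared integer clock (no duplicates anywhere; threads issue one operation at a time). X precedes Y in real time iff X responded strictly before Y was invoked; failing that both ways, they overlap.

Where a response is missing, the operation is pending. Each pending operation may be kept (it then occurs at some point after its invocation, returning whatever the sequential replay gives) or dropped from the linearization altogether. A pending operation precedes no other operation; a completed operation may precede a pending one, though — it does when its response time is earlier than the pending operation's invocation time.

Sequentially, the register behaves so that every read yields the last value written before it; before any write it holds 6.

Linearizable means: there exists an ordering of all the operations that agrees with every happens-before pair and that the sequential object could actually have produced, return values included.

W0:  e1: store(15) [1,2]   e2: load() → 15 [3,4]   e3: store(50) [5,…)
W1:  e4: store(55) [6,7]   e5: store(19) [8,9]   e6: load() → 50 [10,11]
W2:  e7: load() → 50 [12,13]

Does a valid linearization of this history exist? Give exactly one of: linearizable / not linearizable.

one valid linearization: e1, e2, e4, e5, e3, e6, e7
after step 1 (e1 store(15)): value 15
after step 2 (e2 load() → 15): value 15
after step 3 (e4 store(55)): value 55
after step 4 (e5 store(19)): value 19
after step 5 (e3 store(50) (pending, included)): value 50
after step 6 (e6 load() → 50): value 50
after step 7 (e7 load() → 50): value 50

linearizable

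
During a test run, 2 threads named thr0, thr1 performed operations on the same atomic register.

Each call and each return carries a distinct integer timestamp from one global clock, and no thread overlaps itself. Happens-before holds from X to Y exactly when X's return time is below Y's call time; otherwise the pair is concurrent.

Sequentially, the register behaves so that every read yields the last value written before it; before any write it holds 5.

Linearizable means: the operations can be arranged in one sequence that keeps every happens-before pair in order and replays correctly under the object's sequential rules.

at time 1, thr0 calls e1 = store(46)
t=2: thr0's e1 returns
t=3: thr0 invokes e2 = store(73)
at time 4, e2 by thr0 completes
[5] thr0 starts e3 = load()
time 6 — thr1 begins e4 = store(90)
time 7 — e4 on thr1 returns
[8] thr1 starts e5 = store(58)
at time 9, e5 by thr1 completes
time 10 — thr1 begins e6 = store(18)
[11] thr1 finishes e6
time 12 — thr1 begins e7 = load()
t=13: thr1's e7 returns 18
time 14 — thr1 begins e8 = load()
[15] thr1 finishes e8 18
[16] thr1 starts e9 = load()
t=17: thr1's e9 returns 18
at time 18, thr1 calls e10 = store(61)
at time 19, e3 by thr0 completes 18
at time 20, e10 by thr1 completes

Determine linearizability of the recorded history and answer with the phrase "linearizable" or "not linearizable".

linearizable

one valid linearization: e1, e2, e4, e5, e6, e3, e7, e8, e9, e10
step 1: e1 store(46) — value 46
step 2: e2 store(73) — value 73
step 3: e4 store(90) — value 90
step 4: e5 store(58) — value 58
step 5: e6 store(18) — value 18
step 6: e3 load() → 18 — value 18
step 7: e7 load() → 18 — value 18
step 8: e8 load() → 18 — value 18
step 9: e9 load() → 18 — value 18
step 10: e10 store(61) — value 61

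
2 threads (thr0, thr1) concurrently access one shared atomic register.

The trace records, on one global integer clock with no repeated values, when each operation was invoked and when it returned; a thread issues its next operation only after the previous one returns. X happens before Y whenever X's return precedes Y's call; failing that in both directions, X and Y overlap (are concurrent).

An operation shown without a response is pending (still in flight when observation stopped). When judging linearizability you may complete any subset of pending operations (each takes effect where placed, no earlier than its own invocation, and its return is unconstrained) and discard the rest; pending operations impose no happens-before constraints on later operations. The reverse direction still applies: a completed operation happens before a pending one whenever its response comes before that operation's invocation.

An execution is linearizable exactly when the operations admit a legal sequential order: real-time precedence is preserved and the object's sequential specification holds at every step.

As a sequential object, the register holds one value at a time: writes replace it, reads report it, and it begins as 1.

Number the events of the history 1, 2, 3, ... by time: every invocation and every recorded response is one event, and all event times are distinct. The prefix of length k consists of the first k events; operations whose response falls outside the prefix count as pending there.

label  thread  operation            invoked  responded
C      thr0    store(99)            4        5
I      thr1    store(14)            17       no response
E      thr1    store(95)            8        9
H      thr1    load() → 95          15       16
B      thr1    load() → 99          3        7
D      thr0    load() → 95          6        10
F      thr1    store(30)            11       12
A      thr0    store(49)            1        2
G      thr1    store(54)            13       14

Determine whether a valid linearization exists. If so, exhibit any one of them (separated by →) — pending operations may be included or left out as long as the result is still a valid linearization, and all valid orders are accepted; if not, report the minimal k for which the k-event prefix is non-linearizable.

not linearizable — minimal violating prefix: 16 events

through event 15 a valid linearization exists; event 16 (H responding at time 16) ends that
every one of the 5 real-time-consistent orders over 8 completed atomic register ops fails the sequential spec
sample order A, B, C, D, E, F, G, H stalls at step 2 — B load() → 99 has no legal effect
sample order A, B, C, E, D, F, G, H stalls at step 2 — B load() → 99 has no legal effect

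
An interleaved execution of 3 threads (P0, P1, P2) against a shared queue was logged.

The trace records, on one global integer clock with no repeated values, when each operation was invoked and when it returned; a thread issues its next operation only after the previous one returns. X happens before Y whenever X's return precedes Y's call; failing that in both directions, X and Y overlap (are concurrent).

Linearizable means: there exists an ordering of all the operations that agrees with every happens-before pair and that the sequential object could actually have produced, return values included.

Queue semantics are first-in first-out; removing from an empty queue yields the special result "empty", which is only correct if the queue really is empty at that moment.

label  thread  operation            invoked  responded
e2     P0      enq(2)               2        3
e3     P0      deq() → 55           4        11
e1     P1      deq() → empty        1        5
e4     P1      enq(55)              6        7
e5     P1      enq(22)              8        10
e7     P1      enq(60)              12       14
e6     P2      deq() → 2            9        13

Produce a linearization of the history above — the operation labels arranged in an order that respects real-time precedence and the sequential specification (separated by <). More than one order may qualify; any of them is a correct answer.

after step 1 (e1 deq() → empty): queue <>
after step 2 (e2 enq(2)): queue <2>
after step 3 (e4 enq(55)): queue <2,55>
after step 4 (e5 enq(22)): queue <2,55,22>
after step 5 (e6 deq() → 2): queue <55,22>
after step 6 (e3 deq() → 55): queue <22>
after step 7 (e7 enq(60)): queue <22,60>

e1 < e2 < e4 < e5 < e6 < e3 < e7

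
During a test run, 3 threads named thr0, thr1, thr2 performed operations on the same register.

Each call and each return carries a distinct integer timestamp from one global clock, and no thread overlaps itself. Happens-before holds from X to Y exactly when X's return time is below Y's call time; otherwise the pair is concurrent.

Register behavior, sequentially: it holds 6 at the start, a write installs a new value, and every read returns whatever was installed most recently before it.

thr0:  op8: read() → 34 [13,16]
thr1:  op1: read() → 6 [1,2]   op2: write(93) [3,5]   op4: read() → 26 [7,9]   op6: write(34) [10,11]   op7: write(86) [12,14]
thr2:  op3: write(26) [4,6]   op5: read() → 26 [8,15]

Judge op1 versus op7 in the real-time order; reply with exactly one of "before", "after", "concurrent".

before

op1 spans [1,2], op7 spans [12,14]
resp(op1)=2 < inv(op7)=12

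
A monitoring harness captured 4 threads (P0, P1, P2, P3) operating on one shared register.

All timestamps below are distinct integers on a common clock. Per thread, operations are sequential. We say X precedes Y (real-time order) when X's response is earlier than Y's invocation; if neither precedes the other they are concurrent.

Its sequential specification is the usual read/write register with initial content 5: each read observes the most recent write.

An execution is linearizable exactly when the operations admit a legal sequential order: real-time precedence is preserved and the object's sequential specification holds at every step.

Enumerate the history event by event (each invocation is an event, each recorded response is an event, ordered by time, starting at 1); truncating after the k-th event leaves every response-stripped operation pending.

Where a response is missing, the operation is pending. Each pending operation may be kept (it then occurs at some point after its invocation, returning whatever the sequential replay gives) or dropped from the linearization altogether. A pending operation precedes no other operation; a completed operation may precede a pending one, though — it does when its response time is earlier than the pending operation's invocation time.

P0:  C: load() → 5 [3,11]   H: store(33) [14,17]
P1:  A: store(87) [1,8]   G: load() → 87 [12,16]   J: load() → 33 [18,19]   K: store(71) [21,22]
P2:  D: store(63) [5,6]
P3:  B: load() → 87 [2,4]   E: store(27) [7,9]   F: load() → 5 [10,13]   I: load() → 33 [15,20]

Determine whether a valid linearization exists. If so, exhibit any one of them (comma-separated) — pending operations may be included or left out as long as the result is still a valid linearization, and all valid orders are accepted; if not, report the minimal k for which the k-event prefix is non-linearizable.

not linearizable — minimal violating prefix: 13 events

cut after 12 events: linearizable; cut after 13 events (F responds, time 13): not linearizable
every one of the 24 real-time-consistent orders over 6 completed register ops fails the sequential spec
no completion choice of the 1 pending operation (G) rescues it — every subset was tried
e.g. A, B, C, D, E, F (pending dropped): illegal at step 3, since C load() → 5 cannot apply there
e.g. A, B, D, C, E, F (pending dropped): illegal at step 4, since C load() → 5 cannot apply there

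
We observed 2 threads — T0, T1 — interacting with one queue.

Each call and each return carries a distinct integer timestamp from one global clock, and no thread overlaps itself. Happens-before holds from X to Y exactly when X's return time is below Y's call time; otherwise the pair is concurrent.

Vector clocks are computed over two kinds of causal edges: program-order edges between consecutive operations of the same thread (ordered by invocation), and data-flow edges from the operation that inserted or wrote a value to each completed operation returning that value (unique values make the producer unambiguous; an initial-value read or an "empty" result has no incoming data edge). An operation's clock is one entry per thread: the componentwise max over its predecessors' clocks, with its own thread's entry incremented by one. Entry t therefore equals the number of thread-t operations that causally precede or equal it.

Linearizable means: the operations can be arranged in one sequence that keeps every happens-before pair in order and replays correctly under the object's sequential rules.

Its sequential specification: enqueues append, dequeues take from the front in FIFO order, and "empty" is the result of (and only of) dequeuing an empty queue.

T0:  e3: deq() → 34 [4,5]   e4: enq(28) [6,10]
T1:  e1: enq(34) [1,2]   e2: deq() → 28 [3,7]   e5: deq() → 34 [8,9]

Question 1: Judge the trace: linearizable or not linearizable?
not linearizable

events 1..8 are fine; event 9 — the response of e5 at time 9 — makes the prefix non-linearizable
checked exhaustively: 2 real-time-consistent orders of 4 completed operations, zero legal queue replays
completion choices over the 1 pending operation (e4) were checked; none helps
for example e1, e2, e3, e5 (pending dropped) fails at step 2: e2 deq() → 28 is not legal there
for example e1, e3, e2, e5 (pending dropped) fails at step 3: e2 deq() → 28 is not legal there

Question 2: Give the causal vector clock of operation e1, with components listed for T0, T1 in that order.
(0, 1)

invoked at 1, e1 has no predecessors; its own T1 bump gives (0, 1)
e3, invoked 4, takes VC(e1)=(0, 1) under max, adds 1 for T0 → (1, 1)
e4, invoked 6, takes VC(e3)=(1, 1) under max, adds 1 for T0 → (2, 1)
e2, invoked 3, takes VC(e1)=(0, 1), VC(e4)=(2, 1) under max, adds 1 for T1 → (2, 2)
e5, invoked 8, takes VC(e1)=(0, 1), VC(e2)=(2, 2) under max, adds 1 for T1 → (2, 3)
target: VC(e1) = (0, 1)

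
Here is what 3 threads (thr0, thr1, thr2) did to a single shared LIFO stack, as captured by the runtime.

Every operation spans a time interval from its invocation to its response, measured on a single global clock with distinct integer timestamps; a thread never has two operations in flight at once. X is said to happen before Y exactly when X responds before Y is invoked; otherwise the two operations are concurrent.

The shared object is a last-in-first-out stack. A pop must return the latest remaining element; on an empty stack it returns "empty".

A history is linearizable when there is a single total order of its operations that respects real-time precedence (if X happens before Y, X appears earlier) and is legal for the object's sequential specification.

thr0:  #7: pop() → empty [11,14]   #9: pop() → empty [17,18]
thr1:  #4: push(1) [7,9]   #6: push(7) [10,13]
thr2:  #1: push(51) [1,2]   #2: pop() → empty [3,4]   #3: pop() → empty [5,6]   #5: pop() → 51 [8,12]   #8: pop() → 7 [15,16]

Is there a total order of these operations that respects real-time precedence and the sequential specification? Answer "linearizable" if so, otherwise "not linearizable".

the violation lands at event 4, #2's response at time 4: events 1..3 linearize, events 1..4 do not
exactly one order of the 2 completed ops respects real time; the LIFO stack replay fails
one such order, #1, #2, breaks at step 2 where #2 pop() → empty is illegal

not linearizable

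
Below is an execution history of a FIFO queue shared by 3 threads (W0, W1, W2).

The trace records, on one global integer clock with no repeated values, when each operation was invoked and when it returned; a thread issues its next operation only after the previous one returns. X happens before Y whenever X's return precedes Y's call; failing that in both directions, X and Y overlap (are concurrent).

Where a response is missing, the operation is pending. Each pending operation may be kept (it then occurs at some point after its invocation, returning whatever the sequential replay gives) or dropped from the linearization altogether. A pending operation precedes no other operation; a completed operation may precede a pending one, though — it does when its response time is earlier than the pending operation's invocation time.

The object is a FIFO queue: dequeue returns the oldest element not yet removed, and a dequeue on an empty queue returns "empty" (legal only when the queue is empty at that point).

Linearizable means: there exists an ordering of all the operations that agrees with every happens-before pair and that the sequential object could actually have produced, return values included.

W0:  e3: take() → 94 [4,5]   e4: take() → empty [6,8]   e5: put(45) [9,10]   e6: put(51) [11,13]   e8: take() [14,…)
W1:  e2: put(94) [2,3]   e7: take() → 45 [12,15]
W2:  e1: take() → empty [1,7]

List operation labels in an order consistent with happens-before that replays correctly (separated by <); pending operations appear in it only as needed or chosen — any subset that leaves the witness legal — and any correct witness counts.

1. e1 take() → empty, leaving queue <>
2. e2 put(94), leaving queue <94>
3. e3 take() → 94, leaving queue <>
4. e4 take() → empty, leaving queue <>
5. e5 put(45), leaving queue <45>
6. e6 put(51), leaving queue <45,51>
7. e7 take() → 45, leaving queue <51>

e1 < e2 < e3 < e4 < e5 < e6 < e7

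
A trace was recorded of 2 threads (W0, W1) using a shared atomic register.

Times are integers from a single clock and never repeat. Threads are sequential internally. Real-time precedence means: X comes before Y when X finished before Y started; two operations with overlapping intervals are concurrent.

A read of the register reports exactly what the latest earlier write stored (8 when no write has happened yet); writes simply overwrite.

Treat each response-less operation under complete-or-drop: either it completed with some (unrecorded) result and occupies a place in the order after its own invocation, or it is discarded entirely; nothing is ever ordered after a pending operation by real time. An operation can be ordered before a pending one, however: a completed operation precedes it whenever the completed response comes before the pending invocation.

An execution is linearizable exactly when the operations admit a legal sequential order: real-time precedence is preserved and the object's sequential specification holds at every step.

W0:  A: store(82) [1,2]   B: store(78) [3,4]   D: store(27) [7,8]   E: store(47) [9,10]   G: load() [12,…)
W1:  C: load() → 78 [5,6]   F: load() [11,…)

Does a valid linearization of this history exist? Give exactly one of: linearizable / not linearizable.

witness order: A, B, C, D, E
after step 1 (A store(82)): value 82
after step 2 (B store(78)): value 78
after step 3 (C load() → 78): value 78
after step 4 (D store(27)): value 27
after step 5 (E store(47)): value 47

linearizable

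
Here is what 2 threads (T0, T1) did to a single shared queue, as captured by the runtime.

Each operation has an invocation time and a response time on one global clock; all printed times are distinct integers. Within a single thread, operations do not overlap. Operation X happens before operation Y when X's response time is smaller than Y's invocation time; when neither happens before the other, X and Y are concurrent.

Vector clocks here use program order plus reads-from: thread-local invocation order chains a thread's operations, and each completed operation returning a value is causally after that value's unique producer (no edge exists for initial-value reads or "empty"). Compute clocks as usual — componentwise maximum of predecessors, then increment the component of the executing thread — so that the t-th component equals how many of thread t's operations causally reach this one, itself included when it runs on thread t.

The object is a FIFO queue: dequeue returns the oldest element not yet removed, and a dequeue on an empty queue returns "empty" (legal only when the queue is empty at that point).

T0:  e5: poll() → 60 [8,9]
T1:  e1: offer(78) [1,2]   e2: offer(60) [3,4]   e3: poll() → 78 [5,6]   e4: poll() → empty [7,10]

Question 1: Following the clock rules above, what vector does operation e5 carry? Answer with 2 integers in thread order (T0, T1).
Answer: (1, 2)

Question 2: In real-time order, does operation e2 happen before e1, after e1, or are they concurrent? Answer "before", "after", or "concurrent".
Answer: after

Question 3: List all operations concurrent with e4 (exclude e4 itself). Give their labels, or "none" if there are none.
Answer: e5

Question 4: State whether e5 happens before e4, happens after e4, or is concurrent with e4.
Answer: concurrent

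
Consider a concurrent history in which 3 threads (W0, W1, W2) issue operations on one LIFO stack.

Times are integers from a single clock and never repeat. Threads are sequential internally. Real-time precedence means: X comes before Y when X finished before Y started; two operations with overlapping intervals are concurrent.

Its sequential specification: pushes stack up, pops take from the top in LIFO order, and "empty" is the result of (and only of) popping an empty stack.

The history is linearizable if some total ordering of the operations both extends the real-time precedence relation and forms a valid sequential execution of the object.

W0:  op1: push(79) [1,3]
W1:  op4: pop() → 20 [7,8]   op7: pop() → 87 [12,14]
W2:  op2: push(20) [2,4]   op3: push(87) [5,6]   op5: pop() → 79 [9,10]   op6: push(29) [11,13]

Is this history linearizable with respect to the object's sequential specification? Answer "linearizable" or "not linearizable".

already the first 8 events (up to op4's response at time 8) admit no linearization; the first 7 still do
every one of the 2 real-time-consistent orders over 4 completed LIFO stack ops fails the sequential spec
for example op1, op2, op3, op4 fails at step 4: op4 pop() → 20 is not legal there
for example op2, op1, op3, op4 fails at step 4: op4 pop() → 20 is not legal there

not linearizable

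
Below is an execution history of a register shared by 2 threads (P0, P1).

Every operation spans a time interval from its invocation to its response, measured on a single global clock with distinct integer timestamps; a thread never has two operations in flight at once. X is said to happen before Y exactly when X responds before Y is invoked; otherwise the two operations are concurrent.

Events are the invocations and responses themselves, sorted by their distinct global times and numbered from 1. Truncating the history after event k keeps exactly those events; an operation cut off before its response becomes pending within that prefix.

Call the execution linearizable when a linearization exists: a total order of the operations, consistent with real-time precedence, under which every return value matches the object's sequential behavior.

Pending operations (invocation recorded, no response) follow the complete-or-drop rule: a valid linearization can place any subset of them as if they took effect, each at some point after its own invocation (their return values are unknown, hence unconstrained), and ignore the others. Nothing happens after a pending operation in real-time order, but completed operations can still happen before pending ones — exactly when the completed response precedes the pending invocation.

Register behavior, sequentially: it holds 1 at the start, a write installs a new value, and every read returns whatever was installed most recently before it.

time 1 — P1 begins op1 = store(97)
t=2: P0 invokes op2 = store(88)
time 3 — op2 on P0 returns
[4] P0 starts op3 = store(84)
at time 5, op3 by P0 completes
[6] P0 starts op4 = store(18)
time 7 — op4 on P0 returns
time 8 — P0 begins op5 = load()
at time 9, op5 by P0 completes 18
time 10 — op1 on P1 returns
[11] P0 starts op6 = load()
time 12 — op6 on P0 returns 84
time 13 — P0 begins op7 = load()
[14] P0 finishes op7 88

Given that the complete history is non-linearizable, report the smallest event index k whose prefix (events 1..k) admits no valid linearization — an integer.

12

a valid linearization of events 1..11 exists, for instance op1, op2, op3, op4, op5:
after step 1 (op1 store(97)): value 97
after step 2 (op2 store(88)): value 88
after step 3 (op3 store(84)): value 84
after step 4 (op4 store(18)): value 18
after step 5 (op5 load() → 18): value 18
at event 12 (op6's time-12 response) nothing linearizes any more
for example op1, op2, op3, op4, op5, op6 fails at step 6: op6 load() → 84 is not legal there
for example op2, op1, op3, op4, op5, op6 fails at step 6: op6 load() → 84 is not legal there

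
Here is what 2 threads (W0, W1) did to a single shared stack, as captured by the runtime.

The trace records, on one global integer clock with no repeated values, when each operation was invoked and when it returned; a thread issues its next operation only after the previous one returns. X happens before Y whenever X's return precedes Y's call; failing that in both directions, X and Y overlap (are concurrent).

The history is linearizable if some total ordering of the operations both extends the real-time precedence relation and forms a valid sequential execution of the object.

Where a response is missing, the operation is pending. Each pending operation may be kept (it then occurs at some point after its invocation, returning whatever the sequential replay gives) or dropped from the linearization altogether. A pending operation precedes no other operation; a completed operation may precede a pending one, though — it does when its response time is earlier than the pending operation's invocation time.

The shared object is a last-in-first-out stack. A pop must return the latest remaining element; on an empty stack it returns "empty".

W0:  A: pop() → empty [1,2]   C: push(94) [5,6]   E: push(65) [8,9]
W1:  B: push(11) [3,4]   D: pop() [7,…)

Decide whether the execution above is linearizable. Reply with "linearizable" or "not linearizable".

witness order: A, B, C, D, E
after step 1 (A pop() → empty): stack <>
after step 2 (B push(11)): stack <11>
after step 3 (C push(94)): stack <11,94>
after step 4 (D pop() (pending, included)): stack <11>
after step 5 (E push(65)): stack <11,65>

linearizable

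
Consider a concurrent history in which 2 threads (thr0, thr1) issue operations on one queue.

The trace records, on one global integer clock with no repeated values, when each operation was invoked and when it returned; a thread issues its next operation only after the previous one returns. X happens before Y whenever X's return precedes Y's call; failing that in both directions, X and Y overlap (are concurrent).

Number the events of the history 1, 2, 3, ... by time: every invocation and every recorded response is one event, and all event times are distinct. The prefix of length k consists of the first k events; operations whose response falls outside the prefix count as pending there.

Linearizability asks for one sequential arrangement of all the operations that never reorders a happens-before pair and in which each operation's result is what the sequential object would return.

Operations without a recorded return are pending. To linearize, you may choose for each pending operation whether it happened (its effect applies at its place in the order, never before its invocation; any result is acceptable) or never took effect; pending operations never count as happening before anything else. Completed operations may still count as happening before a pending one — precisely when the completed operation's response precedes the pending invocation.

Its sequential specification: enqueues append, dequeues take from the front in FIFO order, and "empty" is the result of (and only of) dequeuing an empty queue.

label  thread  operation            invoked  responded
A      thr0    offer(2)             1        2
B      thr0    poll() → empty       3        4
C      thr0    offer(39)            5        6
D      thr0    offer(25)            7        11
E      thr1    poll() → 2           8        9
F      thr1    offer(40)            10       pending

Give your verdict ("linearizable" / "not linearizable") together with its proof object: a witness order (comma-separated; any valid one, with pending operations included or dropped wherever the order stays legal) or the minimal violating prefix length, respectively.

events 1..3 are fine; event 4 — the response of B at time 4 — makes the prefix non-linearizable
the completed operations (2 total) allow one real-time order; the queue replay rejects it
take A, B: step 2 already fails, because B poll() → empty cannot occur there

not linearizable — minimal violating prefix: 4 events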